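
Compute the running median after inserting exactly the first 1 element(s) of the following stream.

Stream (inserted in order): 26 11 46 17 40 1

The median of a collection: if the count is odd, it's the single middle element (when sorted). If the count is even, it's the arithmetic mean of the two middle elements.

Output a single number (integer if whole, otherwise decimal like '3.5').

Step 1: insert 26 -> lo=[26] (size 1, max 26) hi=[] (size 0) -> median=26

Answer: 26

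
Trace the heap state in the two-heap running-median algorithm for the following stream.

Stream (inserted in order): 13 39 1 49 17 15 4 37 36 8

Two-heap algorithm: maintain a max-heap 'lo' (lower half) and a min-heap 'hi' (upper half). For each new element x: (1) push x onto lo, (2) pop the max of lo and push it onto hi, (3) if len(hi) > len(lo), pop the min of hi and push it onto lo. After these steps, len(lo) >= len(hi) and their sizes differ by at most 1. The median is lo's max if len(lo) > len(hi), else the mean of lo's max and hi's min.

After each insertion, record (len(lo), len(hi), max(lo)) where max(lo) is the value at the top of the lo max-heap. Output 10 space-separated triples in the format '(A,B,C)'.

Answer: (1,0,13) (1,1,13) (2,1,13) (2,2,13) (3,2,17) (3,3,15) (4,3,15) (4,4,15) (5,4,17) (5,5,15)

Derivation:
Step 1: insert 13 -> lo=[13] hi=[] -> (len(lo)=1, len(hi)=0, max(lo)=13)
Step 2: insert 39 -> lo=[13] hi=[39] -> (len(lo)=1, len(hi)=1, max(lo)=13)
Step 3: insert 1 -> lo=[1, 13] hi=[39] -> (len(lo)=2, len(hi)=1, max(lo)=13)
Step 4: insert 49 -> lo=[1, 13] hi=[39, 49] -> (len(lo)=2, len(hi)=2, max(lo)=13)
Step 5: insert 17 -> lo=[1, 13, 17] hi=[39, 49] -> (len(lo)=3, len(hi)=2, max(lo)=17)
Step 6: insert 15 -> lo=[1, 13, 15] hi=[17, 39, 49] -> (len(lo)=3, len(hi)=3, max(lo)=15)
Step 7: insert 4 -> lo=[1, 4, 13, 15] hi=[17, 39, 49] -> (len(lo)=4, len(hi)=3, max(lo)=15)
Step 8: insert 37 -> lo=[1, 4, 13, 15] hi=[17, 37, 39, 49] -> (len(lo)=4, len(hi)=4, max(lo)=15)
Step 9: insert 36 -> lo=[1, 4, 13, 15, 17] hi=[36, 37, 39, 49] -> (len(lo)=5, len(hi)=4, max(lo)=17)
Step 10: insert 8 -> lo=[1, 4, 8, 13, 15] hi=[17, 36, 37, 39, 49] -> (len(lo)=5, len(hi)=5, max(lo)=15)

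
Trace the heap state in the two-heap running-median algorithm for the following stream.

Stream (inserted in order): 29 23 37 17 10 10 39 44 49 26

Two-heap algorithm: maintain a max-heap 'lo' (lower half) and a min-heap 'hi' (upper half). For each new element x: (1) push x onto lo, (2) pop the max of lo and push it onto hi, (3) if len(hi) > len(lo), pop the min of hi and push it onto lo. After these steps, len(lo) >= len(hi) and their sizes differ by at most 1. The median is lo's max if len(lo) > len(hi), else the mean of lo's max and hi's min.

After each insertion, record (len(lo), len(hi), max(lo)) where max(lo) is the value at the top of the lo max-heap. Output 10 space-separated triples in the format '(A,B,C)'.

Step 1: insert 29 -> lo=[29] hi=[] -> (len(lo)=1, len(hi)=0, max(lo)=29)
Step 2: insert 23 -> lo=[23] hi=[29] -> (len(lo)=1, len(hi)=1, max(lo)=23)
Step 3: insert 37 -> lo=[23, 29] hi=[37] -> (len(lo)=2, len(hi)=1, max(lo)=29)
Step 4: insert 17 -> lo=[17, 23] hi=[29, 37] -> (len(lo)=2, len(hi)=2, max(lo)=23)
Step 5: insert 10 -> lo=[10, 17, 23] hi=[29, 37] -> (len(lo)=3, len(hi)=2, max(lo)=23)
Step 6: insert 10 -> lo=[10, 10, 17] hi=[23, 29, 37] -> (len(lo)=3, len(hi)=3, max(lo)=17)
Step 7: insert 39 -> lo=[10, 10, 17, 23] hi=[29, 37, 39] -> (len(lo)=4, len(hi)=3, max(lo)=23)
Step 8: insert 44 -> lo=[10, 10, 17, 23] hi=[29, 37, 39, 44] -> (len(lo)=4, len(hi)=4, max(lo)=23)
Step 9: insert 49 -> lo=[10, 10, 17, 23, 29] hi=[37, 39, 44, 49] -> (len(lo)=5, len(hi)=4, max(lo)=29)
Step 10: insert 26 -> lo=[10, 10, 17, 23, 26] hi=[29, 37, 39, 44, 49] -> (len(lo)=5, len(hi)=5, max(lo)=26)

Answer: (1,0,29) (1,1,23) (2,1,29) (2,2,23) (3,2,23) (3,3,17) (4,3,23) (4,4,23) (5,4,29) (5,5,26)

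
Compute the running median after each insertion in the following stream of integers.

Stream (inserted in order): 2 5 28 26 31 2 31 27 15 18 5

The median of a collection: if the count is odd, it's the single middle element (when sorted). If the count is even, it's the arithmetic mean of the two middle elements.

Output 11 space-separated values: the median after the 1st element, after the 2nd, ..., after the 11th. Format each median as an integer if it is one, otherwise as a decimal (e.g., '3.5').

Step 1: insert 2 -> lo=[2] (size 1, max 2) hi=[] (size 0) -> median=2
Step 2: insert 5 -> lo=[2] (size 1, max 2) hi=[5] (size 1, min 5) -> median=3.5
Step 3: insert 28 -> lo=[2, 5] (size 2, max 5) hi=[28] (size 1, min 28) -> median=5
Step 4: insert 26 -> lo=[2, 5] (size 2, max 5) hi=[26, 28] (size 2, min 26) -> median=15.5
Step 5: insert 31 -> lo=[2, 5, 26] (size 3, max 26) hi=[28, 31] (size 2, min 28) -> median=26
Step 6: insert 2 -> lo=[2, 2, 5] (size 3, max 5) hi=[26, 28, 31] (size 3, min 26) -> median=15.5
Step 7: insert 31 -> lo=[2, 2, 5, 26] (size 4, max 26) hi=[28, 31, 31] (size 3, min 28) -> median=26
Step 8: insert 27 -> lo=[2, 2, 5, 26] (size 4, max 26) hi=[27, 28, 31, 31] (size 4, min 27) -> median=26.5
Step 9: insert 15 -> lo=[2, 2, 5, 15, 26] (size 5, max 26) hi=[27, 28, 31, 31] (size 4, min 27) -> median=26
Step 10: insert 18 -> lo=[2, 2, 5, 15, 18] (size 5, max 18) hi=[26, 27, 28, 31, 31] (size 5, min 26) -> median=22
Step 11: insert 5 -> lo=[2, 2, 5, 5, 15, 18] (size 6, max 18) hi=[26, 27, 28, 31, 31] (size 5, min 26) -> median=18

Answer: 2 3.5 5 15.5 26 15.5 26 26.5 26 22 18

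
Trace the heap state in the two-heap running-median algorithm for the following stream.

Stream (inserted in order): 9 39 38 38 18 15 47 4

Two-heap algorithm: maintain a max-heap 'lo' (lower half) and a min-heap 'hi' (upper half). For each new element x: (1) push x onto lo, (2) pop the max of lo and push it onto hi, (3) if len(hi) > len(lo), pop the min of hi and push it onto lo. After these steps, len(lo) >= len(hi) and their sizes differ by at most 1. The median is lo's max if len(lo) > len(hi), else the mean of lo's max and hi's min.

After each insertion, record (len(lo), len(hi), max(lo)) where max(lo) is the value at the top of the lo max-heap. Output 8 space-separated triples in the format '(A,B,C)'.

Step 1: insert 9 -> lo=[9] hi=[] -> (len(lo)=1, len(hi)=0, max(lo)=9)
Step 2: insert 39 -> lo=[9] hi=[39] -> (len(lo)=1, len(hi)=1, max(lo)=9)
Step 3: insert 38 -> lo=[9, 38] hi=[39] -> (len(lo)=2, len(hi)=1, max(lo)=38)
Step 4: insert 38 -> lo=[9, 38] hi=[38, 39] -> (len(lo)=2, len(hi)=2, max(lo)=38)
Step 5: insert 18 -> lo=[9, 18, 38] hi=[38, 39] -> (len(lo)=3, len(hi)=2, max(lo)=38)
Step 6: insert 15 -> lo=[9, 15, 18] hi=[38, 38, 39] -> (len(lo)=3, len(hi)=3, max(lo)=18)
Step 7: insert 47 -> lo=[9, 15, 18, 38] hi=[38, 39, 47] -> (len(lo)=4, len(hi)=3, max(lo)=38)
Step 8: insert 4 -> lo=[4, 9, 15, 18] hi=[38, 38, 39, 47] -> (len(lo)=4, len(hi)=4, max(lo)=18)

Answer: (1,0,9) (1,1,9) (2,1,38) (2,2,38) (3,2,38) (3,3,18) (4,3,38) (4,4,18)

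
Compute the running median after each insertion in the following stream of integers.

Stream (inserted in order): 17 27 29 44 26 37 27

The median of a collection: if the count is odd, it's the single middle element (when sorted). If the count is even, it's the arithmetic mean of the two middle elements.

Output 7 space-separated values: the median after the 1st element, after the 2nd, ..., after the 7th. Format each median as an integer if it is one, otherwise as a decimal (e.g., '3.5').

Step 1: insert 17 -> lo=[17] (size 1, max 17) hi=[] (size 0) -> median=17
Step 2: insert 27 -> lo=[17] (size 1, max 17) hi=[27] (size 1, min 27) -> median=22
Step 3: insert 29 -> lo=[17, 27] (size 2, max 27) hi=[29] (size 1, min 29) -> median=27
Step 4: insert 44 -> lo=[17, 27] (size 2, max 27) hi=[29, 44] (size 2, min 29) -> median=28
Step 5: insert 26 -> lo=[17, 26, 27] (size 3, max 27) hi=[29, 44] (size 2, min 29) -> median=27
Step 6: insert 37 -> lo=[17, 26, 27] (size 3, max 27) hi=[29, 37, 44] (size 3, min 29) -> median=28
Step 7: insert 27 -> lo=[17, 26, 27, 27] (size 4, max 27) hi=[29, 37, 44] (size 3, min 29) -> median=27

Answer: 17 22 27 28 27 28 27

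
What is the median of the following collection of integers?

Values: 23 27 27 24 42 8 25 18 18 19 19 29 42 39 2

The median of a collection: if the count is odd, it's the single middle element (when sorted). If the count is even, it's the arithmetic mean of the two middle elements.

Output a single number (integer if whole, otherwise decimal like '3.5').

Answer: 24

Derivation:
Step 1: insert 23 -> lo=[23] (size 1, max 23) hi=[] (size 0) -> median=23
Step 2: insert 27 -> lo=[23] (size 1, max 23) hi=[27] (size 1, min 27) -> median=25
Step 3: insert 27 -> lo=[23, 27] (size 2, max 27) hi=[27] (size 1, min 27) -> median=27
Step 4: insert 24 -> lo=[23, 24] (size 2, max 24) hi=[27, 27] (size 2, min 27) -> median=25.5
Step 5: insert 42 -> lo=[23, 24, 27] (size 3, max 27) hi=[27, 42] (size 2, min 27) -> median=27
Step 6: insert 8 -> lo=[8, 23, 24] (size 3, max 24) hi=[27, 27, 42] (size 3, min 27) -> median=25.5
Step 7: insert 25 -> lo=[8, 23, 24, 25] (size 4, max 25) hi=[27, 27, 42] (size 3, min 27) -> median=25
Step 8: insert 18 -> lo=[8, 18, 23, 24] (size 4, max 24) hi=[25, 27, 27, 42] (size 4, min 25) -> median=24.5
Step 9: insert 18 -> lo=[8, 18, 18, 23, 24] (size 5, max 24) hi=[25, 27, 27, 42] (size 4, min 25) -> median=24
Step 10: insert 19 -> lo=[8, 18, 18, 19, 23] (size 5, max 23) hi=[24, 25, 27, 27, 42] (size 5, min 24) -> median=23.5
Step 11: insert 19 -> lo=[8, 18, 18, 19, 19, 23] (size 6, max 23) hi=[24, 25, 27, 27, 42] (size 5, min 24) -> median=23
Step 12: insert 29 -> lo=[8, 18, 18, 19, 19, 23] (size 6, max 23) hi=[24, 25, 27, 27, 29, 42] (size 6, min 24) -> median=23.5
Step 13: insert 42 -> lo=[8, 18, 18, 19, 19, 23, 24] (size 7, max 24) hi=[25, 27, 27, 29, 42, 42] (size 6, min 25) -> median=24
Step 14: insert 39 -> lo=[8, 18, 18, 19, 19, 23, 24] (size 7, max 24) hi=[25, 27, 27, 29, 39, 42, 42] (size 7, min 25) -> median=24.5
Step 15: insert 2 -> lo=[2, 8, 18, 18, 19, 19, 23, 24] (size 8, max 24) hi=[25, 27, 27, 29, 39, 42, 42] (size 7, min 25) -> median=24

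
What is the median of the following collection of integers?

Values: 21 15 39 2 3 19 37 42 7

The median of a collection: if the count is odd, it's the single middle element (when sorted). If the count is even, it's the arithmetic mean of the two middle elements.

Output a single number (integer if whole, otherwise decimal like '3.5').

Answer: 19

Derivation:
Step 1: insert 21 -> lo=[21] (size 1, max 21) hi=[] (size 0) -> median=21
Step 2: insert 15 -> lo=[15] (size 1, max 15) hi=[21] (size 1, min 21) -> median=18
Step 3: insert 39 -> lo=[15, 21] (size 2, max 21) hi=[39] (size 1, min 39) -> median=21
Step 4: insert 2 -> lo=[2, 15] (size 2, max 15) hi=[21, 39] (size 2, min 21) -> median=18
Step 5: insert 3 -> lo=[2, 3, 15] (size 3, max 15) hi=[21, 39] (size 2, min 21) -> median=15
Step 6: insert 19 -> lo=[2, 3, 15] (size 3, max 15) hi=[19, 21, 39] (size 3, min 19) -> median=17
Step 7: insert 37 -> lo=[2, 3, 15, 19] (size 4, max 19) hi=[21, 37, 39] (size 3, min 21) -> median=19
Step 8: insert 42 -> lo=[2, 3, 15, 19] (size 4, max 19) hi=[21, 37, 39, 42] (size 4, min 21) -> median=20
Step 9: insert 7 -> lo=[2, 3, 7, 15, 19] (size 5, max 19) hi=[21, 37, 39, 42] (size 4, min 21) -> median=19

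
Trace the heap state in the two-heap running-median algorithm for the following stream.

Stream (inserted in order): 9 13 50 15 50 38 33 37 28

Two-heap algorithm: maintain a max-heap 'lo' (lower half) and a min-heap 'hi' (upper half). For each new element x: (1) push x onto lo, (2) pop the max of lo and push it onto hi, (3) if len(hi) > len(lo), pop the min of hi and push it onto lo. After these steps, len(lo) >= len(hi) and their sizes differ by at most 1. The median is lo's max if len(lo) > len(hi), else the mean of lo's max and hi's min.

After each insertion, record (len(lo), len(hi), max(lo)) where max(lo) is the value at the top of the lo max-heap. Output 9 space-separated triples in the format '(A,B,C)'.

Step 1: insert 9 -> lo=[9] hi=[] -> (len(lo)=1, len(hi)=0, max(lo)=9)
Step 2: insert 13 -> lo=[9] hi=[13] -> (len(lo)=1, len(hi)=1, max(lo)=9)
Step 3: insert 50 -> lo=[9, 13] hi=[50] -> (len(lo)=2, len(hi)=1, max(lo)=13)
Step 4: insert 15 -> lo=[9, 13] hi=[15, 50] -> (len(lo)=2, len(hi)=2, max(lo)=13)
Step 5: insert 50 -> lo=[9, 13, 15] hi=[50, 50] -> (len(lo)=3, len(hi)=2, max(lo)=15)
Step 6: insert 38 -> lo=[9, 13, 15] hi=[38, 50, 50] -> (len(lo)=3, len(hi)=3, max(lo)=15)
Step 7: insert 33 -> lo=[9, 13, 15, 33] hi=[38, 50, 50] -> (len(lo)=4, len(hi)=3, max(lo)=33)
Step 8: insert 37 -> lo=[9, 13, 15, 33] hi=[37, 38, 50, 50] -> (len(lo)=4, len(hi)=4, max(lo)=33)
Step 9: insert 28 -> lo=[9, 13, 15, 28, 33] hi=[37, 38, 50, 50] -> (len(lo)=5, len(hi)=4, max(lo)=33)

Answer: (1,0,9) (1,1,9) (2,1,13) (2,2,13) (3,2,15) (3,3,15) (4,3,33) (4,4,33) (5,4,33)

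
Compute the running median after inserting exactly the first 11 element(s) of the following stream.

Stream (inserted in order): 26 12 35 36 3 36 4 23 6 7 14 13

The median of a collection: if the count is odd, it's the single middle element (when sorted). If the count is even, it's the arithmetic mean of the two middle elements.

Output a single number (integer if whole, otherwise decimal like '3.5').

Step 1: insert 26 -> lo=[26] (size 1, max 26) hi=[] (size 0) -> median=26
Step 2: insert 12 -> lo=[12] (size 1, max 12) hi=[26] (size 1, min 26) -> median=19
Step 3: insert 35 -> lo=[12, 26] (size 2, max 26) hi=[35] (size 1, min 35) -> median=26
Step 4: insert 36 -> lo=[12, 26] (size 2, max 26) hi=[35, 36] (size 2, min 35) -> median=30.5
Step 5: insert 3 -> lo=[3, 12, 26] (size 3, max 26) hi=[35, 36] (size 2, min 35) -> median=26
Step 6: insert 36 -> lo=[3, 12, 26] (size 3, max 26) hi=[35, 36, 36] (size 3, min 35) -> median=30.5
Step 7: insert 4 -> lo=[3, 4, 12, 26] (size 4, max 26) hi=[35, 36, 36] (size 3, min 35) -> median=26
Step 8: insert 23 -> lo=[3, 4, 12, 23] (size 4, max 23) hi=[26, 35, 36, 36] (size 4, min 26) -> median=24.5
Step 9: insert 6 -> lo=[3, 4, 6, 12, 23] (size 5, max 23) hi=[26, 35, 36, 36] (size 4, min 26) -> median=23
Step 10: insert 7 -> lo=[3, 4, 6, 7, 12] (size 5, max 12) hi=[23, 26, 35, 36, 36] (size 5, min 23) -> median=17.5
Step 11: insert 14 -> lo=[3, 4, 6, 7, 12, 14] (size 6, max 14) hi=[23, 26, 35, 36, 36] (size 5, min 23) -> median=14

Answer: 14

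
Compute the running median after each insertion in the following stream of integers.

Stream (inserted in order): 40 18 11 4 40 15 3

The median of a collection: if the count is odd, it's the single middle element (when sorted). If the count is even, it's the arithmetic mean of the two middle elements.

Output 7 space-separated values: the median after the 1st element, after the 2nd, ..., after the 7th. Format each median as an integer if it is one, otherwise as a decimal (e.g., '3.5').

Step 1: insert 40 -> lo=[40] (size 1, max 40) hi=[] (size 0) -> median=40
Step 2: insert 18 -> lo=[18] (size 1, max 18) hi=[40] (size 1, min 40) -> median=29
Step 3: insert 11 -> lo=[11, 18] (size 2, max 18) hi=[40] (size 1, min 40) -> median=18
Step 4: insert 4 -> lo=[4, 11] (size 2, max 11) hi=[18, 40] (size 2, min 18) -> median=14.5
Step 5: insert 40 -> lo=[4, 11, 18] (size 3, max 18) hi=[40, 40] (size 2, min 40) -> median=18
Step 6: insert 15 -> lo=[4, 11, 15] (size 3, max 15) hi=[18, 40, 40] (size 3, min 18) -> median=16.5
Step 7: insert 3 -> lo=[3, 4, 11, 15] (size 4, max 15) hi=[18, 40, 40] (size 3, min 18) -> median=15

Answer: 40 29 18 14.5 18 16.5 15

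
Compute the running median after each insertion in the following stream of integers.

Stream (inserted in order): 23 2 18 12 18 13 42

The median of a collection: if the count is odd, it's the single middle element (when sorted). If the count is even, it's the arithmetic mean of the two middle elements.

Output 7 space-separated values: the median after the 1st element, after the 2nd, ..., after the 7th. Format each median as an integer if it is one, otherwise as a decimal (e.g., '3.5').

Step 1: insert 23 -> lo=[23] (size 1, max 23) hi=[] (size 0) -> median=23
Step 2: insert 2 -> lo=[2] (size 1, max 2) hi=[23] (size 1, min 23) -> median=12.5
Step 3: insert 18 -> lo=[2, 18] (size 2, max 18) hi=[23] (size 1, min 23) -> median=18
Step 4: insert 12 -> lo=[2, 12] (size 2, max 12) hi=[18, 23] (size 2, min 18) -> median=15
Step 5: insert 18 -> lo=[2, 12, 18] (size 3, max 18) hi=[18, 23] (size 2, min 18) -> median=18
Step 6: insert 13 -> lo=[2, 12, 13] (size 3, max 13) hi=[18, 18, 23] (size 3, min 18) -> median=15.5
Step 7: insert 42 -> lo=[2, 12, 13, 18] (size 4, max 18) hi=[18, 23, 42] (size 3, min 18) -> median=18

Answer: 23 12.5 18 15 18 15.5 18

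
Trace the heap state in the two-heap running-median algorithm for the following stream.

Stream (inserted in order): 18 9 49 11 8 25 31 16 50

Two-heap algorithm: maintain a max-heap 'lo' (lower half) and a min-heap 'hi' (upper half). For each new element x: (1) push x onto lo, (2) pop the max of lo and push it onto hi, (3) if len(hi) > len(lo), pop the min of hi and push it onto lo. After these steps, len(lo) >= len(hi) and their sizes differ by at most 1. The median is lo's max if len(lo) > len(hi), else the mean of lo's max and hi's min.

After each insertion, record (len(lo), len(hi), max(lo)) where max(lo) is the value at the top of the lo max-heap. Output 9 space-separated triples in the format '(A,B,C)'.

Answer: (1,0,18) (1,1,9) (2,1,18) (2,2,11) (3,2,11) (3,3,11) (4,3,18) (4,4,16) (5,4,18)

Derivation:
Step 1: insert 18 -> lo=[18] hi=[] -> (len(lo)=1, len(hi)=0, max(lo)=18)
Step 2: insert 9 -> lo=[9] hi=[18] -> (len(lo)=1, len(hi)=1, max(lo)=9)
Step 3: insert 49 -> lo=[9, 18] hi=[49] -> (len(lo)=2, len(hi)=1, max(lo)=18)
Step 4: insert 11 -> lo=[9, 11] hi=[18, 49] -> (len(lo)=2, len(hi)=2, max(lo)=11)
Step 5: insert 8 -> lo=[8, 9, 11] hi=[18, 49] -> (len(lo)=3, len(hi)=2, max(lo)=11)
Step 6: insert 25 -> lo=[8, 9, 11] hi=[18, 25, 49] -> (len(lo)=3, len(hi)=3, max(lo)=11)
Step 7: insert 31 -> lo=[8, 9, 11, 18] hi=[25, 31, 49] -> (len(lo)=4, len(hi)=3, max(lo)=18)
Step 8: insert 16 -> lo=[8, 9, 11, 16] hi=[18, 25, 31, 49] -> (len(lo)=4, len(hi)=4, max(lo)=16)
Step 9: insert 50 -> lo=[8, 9, 11, 16, 18] hi=[25, 31, 49, 50] -> (len(lo)=5, len(hi)=4, max(lo)=18)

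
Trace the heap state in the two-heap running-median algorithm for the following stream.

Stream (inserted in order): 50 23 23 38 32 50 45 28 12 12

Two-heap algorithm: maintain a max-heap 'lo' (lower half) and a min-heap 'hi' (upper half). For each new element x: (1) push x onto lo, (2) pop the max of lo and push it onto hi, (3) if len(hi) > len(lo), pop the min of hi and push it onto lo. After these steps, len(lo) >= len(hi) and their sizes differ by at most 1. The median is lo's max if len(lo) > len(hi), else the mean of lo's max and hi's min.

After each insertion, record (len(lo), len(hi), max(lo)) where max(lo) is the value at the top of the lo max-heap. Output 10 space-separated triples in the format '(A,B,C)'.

Step 1: insert 50 -> lo=[50] hi=[] -> (len(lo)=1, len(hi)=0, max(lo)=50)
Step 2: insert 23 -> lo=[23] hi=[50] -> (len(lo)=1, len(hi)=1, max(lo)=23)
Step 3: insert 23 -> lo=[23, 23] hi=[50] -> (len(lo)=2, len(hi)=1, max(lo)=23)
Step 4: insert 38 -> lo=[23, 23] hi=[38, 50] -> (len(lo)=2, len(hi)=2, max(lo)=23)
Step 5: insert 32 -> lo=[23, 23, 32] hi=[38, 50] -> (len(lo)=3, len(hi)=2, max(lo)=32)
Step 6: insert 50 -> lo=[23, 23, 32] hi=[38, 50, 50] -> (len(lo)=3, len(hi)=3, max(lo)=32)
Step 7: insert 45 -> lo=[23, 23, 32, 38] hi=[45, 50, 50] -> (len(lo)=4, len(hi)=3, max(lo)=38)
Step 8: insert 28 -> lo=[23, 23, 28, 32] hi=[38, 45, 50, 50] -> (len(lo)=4, len(hi)=4, max(lo)=32)
Step 9: insert 12 -> lo=[12, 23, 23, 28, 32] hi=[38, 45, 50, 50] -> (len(lo)=5, len(hi)=4, max(lo)=32)
Step 10: insert 12 -> lo=[12, 12, 23, 23, 28] hi=[32, 38, 45, 50, 50] -> (len(lo)=5, len(hi)=5, max(lo)=28)

Answer: (1,0,50) (1,1,23) (2,1,23) (2,2,23) (3,2,32) (3,3,32) (4,3,38) (4,4,32) (5,4,32) (5,5,28)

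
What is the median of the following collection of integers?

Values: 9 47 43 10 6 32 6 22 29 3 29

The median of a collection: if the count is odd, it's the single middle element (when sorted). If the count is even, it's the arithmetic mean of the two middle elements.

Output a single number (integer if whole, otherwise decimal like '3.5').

Step 1: insert 9 -> lo=[9] (size 1, max 9) hi=[] (size 0) -> median=9
Step 2: insert 47 -> lo=[9] (size 1, max 9) hi=[47] (size 1, min 47) -> median=28
Step 3: insert 43 -> lo=[9, 43] (size 2, max 43) hi=[47] (size 1, min 47) -> median=43
Step 4: insert 10 -> lo=[9, 10] (size 2, max 10) hi=[43, 47] (size 2, min 43) -> median=26.5
Step 5: insert 6 -> lo=[6, 9, 10] (size 3, max 10) hi=[43, 47] (size 2, min 43) -> median=10
Step 6: insert 32 -> lo=[6, 9, 10] (size 3, max 10) hi=[32, 43, 47] (size 3, min 32) -> median=21
Step 7: insert 6 -> lo=[6, 6, 9, 10] (size 4, max 10) hi=[32, 43, 47] (size 3, min 32) -> median=10
Step 8: insert 22 -> lo=[6, 6, 9, 10] (size 4, max 10) hi=[22, 32, 43, 47] (size 4, min 22) -> median=16
Step 9: insert 29 -> lo=[6, 6, 9, 10, 22] (size 5, max 22) hi=[29, 32, 43, 47] (size 4, min 29) -> median=22
Step 10: insert 3 -> lo=[3, 6, 6, 9, 10] (size 5, max 10) hi=[22, 29, 32, 43, 47] (size 5, min 22) -> median=16
Step 11: insert 29 -> lo=[3, 6, 6, 9, 10, 22] (size 6, max 22) hi=[29, 29, 32, 43, 47] (size 5, min 29) -> median=22

Answer: 22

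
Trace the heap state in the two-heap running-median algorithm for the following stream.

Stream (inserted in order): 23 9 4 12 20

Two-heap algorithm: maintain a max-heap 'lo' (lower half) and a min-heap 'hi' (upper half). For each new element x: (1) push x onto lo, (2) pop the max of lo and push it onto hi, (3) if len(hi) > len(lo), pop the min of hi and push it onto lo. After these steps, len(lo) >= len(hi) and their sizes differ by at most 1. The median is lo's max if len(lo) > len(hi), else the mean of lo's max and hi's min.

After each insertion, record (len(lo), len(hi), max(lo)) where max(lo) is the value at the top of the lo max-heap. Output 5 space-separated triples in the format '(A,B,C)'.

Answer: (1,0,23) (1,1,9) (2,1,9) (2,2,9) (3,2,12)

Derivation:
Step 1: insert 23 -> lo=[23] hi=[] -> (len(lo)=1, len(hi)=0, max(lo)=23)
Step 2: insert 9 -> lo=[9] hi=[23] -> (len(lo)=1, len(hi)=1, max(lo)=9)
Step 3: insert 4 -> lo=[4, 9] hi=[23] -> (len(lo)=2, len(hi)=1, max(lo)=9)
Step 4: insert 12 -> lo=[4, 9] hi=[12, 23] -> (len(lo)=2, len(hi)=2, max(lo)=9)
Step 5: insert 20 -> lo=[4, 9, 12] hi=[20, 23] -> (len(lo)=3, len(hi)=2, max(lo)=12)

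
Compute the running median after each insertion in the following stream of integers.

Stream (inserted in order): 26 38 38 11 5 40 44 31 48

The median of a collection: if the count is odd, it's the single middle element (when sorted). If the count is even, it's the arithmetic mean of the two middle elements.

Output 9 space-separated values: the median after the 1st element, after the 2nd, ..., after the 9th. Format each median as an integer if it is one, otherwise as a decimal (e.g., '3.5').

Step 1: insert 26 -> lo=[26] (size 1, max 26) hi=[] (size 0) -> median=26
Step 2: insert 38 -> lo=[26] (size 1, max 26) hi=[38] (size 1, min 38) -> median=32
Step 3: insert 38 -> lo=[26, 38] (size 2, max 38) hi=[38] (size 1, min 38) -> median=38
Step 4: insert 11 -> lo=[11, 26] (size 2, max 26) hi=[38, 38] (size 2, min 38) -> median=32
Step 5: insert 5 -> lo=[5, 11, 26] (size 3, max 26) hi=[38, 38] (size 2, min 38) -> median=26
Step 6: insert 40 -> lo=[5, 11, 26] (size 3, max 26) hi=[38, 38, 40] (size 3, min 38) -> median=32
Step 7: insert 44 -> lo=[5, 11, 26, 38] (size 4, max 38) hi=[38, 40, 44] (size 3, min 38) -> median=38
Step 8: insert 31 -> lo=[5, 11, 26, 31] (size 4, max 31) hi=[38, 38, 40, 44] (size 4, min 38) -> median=34.5
Step 9: insert 48 -> lo=[5, 11, 26, 31, 38] (size 5, max 38) hi=[38, 40, 44, 48] (size 4, min 38) -> median=38

Answer: 26 32 38 32 26 32 38 34.5 38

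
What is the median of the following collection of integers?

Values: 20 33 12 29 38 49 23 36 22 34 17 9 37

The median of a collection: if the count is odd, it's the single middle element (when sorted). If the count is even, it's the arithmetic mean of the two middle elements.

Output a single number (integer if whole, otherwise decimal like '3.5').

Step 1: insert 20 -> lo=[20] (size 1, max 20) hi=[] (size 0) -> median=20
Step 2: insert 33 -> lo=[20] (size 1, max 20) hi=[33] (size 1, min 33) -> median=26.5
Step 3: insert 12 -> lo=[12, 20] (size 2, max 20) hi=[33] (size 1, min 33) -> median=20
Step 4: insert 29 -> lo=[12, 20] (size 2, max 20) hi=[29, 33] (size 2, min 29) -> median=24.5
Step 5: insert 38 -> lo=[12, 20, 29] (size 3, max 29) hi=[33, 38] (size 2, min 33) -> median=29
Step 6: insert 49 -> lo=[12, 20, 29] (size 3, max 29) hi=[33, 38, 49] (size 3, min 33) -> median=31
Step 7: insert 23 -> lo=[12, 20, 23, 29] (size 4, max 29) hi=[33, 38, 49] (size 3, min 33) -> median=29
Step 8: insert 36 -> lo=[12, 20, 23, 29] (size 4, max 29) hi=[33, 36, 38, 49] (size 4, min 33) -> median=31
Step 9: insert 22 -> lo=[12, 20, 22, 23, 29] (size 5, max 29) hi=[33, 36, 38, 49] (size 4, min 33) -> median=29
Step 10: insert 34 -> lo=[12, 20, 22, 23, 29] (size 5, max 29) hi=[33, 34, 36, 38, 49] (size 5, min 33) -> median=31
Step 11: insert 17 -> lo=[12, 17, 20, 22, 23, 29] (size 6, max 29) hi=[33, 34, 36, 38, 49] (size 5, min 33) -> median=29
Step 12: insert 9 -> lo=[9, 12, 17, 20, 22, 23] (size 6, max 23) hi=[29, 33, 34, 36, 38, 49] (size 6, min 29) -> median=26
Step 13: insert 37 -> lo=[9, 12, 17, 20, 22, 23, 29] (size 7, max 29) hi=[33, 34, 36, 37, 38, 49] (size 6, min 33) -> median=29

Answer: 29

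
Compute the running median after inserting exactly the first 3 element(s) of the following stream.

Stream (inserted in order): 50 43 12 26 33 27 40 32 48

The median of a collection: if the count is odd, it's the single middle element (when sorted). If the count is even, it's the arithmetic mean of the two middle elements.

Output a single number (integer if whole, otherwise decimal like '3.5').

Step 1: insert 50 -> lo=[50] (size 1, max 50) hi=[] (size 0) -> median=50
Step 2: insert 43 -> lo=[43] (size 1, max 43) hi=[50] (size 1, min 50) -> median=46.5
Step 3: insert 12 -> lo=[12, 43] (size 2, max 43) hi=[50] (size 1, min 50) -> median=43

Answer: 43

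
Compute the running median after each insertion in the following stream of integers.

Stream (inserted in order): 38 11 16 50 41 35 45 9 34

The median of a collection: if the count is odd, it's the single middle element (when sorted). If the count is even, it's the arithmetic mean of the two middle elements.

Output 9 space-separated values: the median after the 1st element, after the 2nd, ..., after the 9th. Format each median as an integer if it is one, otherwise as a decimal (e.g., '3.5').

Answer: 38 24.5 16 27 38 36.5 38 36.5 35

Derivation:
Step 1: insert 38 -> lo=[38] (size 1, max 38) hi=[] (size 0) -> median=38
Step 2: insert 11 -> lo=[11] (size 1, max 11) hi=[38] (size 1, min 38) -> median=24.5
Step 3: insert 16 -> lo=[11, 16] (size 2, max 16) hi=[38] (size 1, min 38) -> median=16
Step 4: insert 50 -> lo=[11, 16] (size 2, max 16) hi=[38, 50] (size 2, min 38) -> median=27
Step 5: insert 41 -> lo=[11, 16, 38] (size 3, max 38) hi=[41, 50] (size 2, min 41) -> median=38
Step 6: insert 35 -> lo=[11, 16, 35] (size 3, max 35) hi=[38, 41, 50] (size 3, min 38) -> median=36.5
Step 7: insert 45 -> lo=[11, 16, 35, 38] (size 4, max 38) hi=[41, 45, 50] (size 3, min 41) -> median=38
Step 8: insert 9 -> lo=[9, 11, 16, 35] (size 4, max 35) hi=[38, 41, 45, 50] (size 4, min 38) -> median=36.5
Step 9: insert 34 -> lo=[9, 11, 16, 34, 35] (size 5, max 35) hi=[38, 41, 45, 50] (size 4, min 38) -> median=35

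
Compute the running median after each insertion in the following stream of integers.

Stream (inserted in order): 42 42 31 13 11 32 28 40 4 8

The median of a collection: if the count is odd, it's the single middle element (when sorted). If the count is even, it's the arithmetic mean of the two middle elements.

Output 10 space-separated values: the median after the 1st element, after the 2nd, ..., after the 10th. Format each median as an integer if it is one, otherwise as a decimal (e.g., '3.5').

Step 1: insert 42 -> lo=[42] (size 1, max 42) hi=[] (size 0) -> median=42
Step 2: insert 42 -> lo=[42] (size 1, max 42) hi=[42] (size 1, min 42) -> median=42
Step 3: insert 31 -> lo=[31, 42] (size 2, max 42) hi=[42] (size 1, min 42) -> median=42
Step 4: insert 13 -> lo=[13, 31] (size 2, max 31) hi=[42, 42] (size 2, min 42) -> median=36.5
Step 5: insert 11 -> lo=[11, 13, 31] (size 3, max 31) hi=[42, 42] (size 2, min 42) -> median=31
Step 6: insert 32 -> lo=[11, 13, 31] (size 3, max 31) hi=[32, 42, 42] (size 3, min 32) -> median=31.5
Step 7: insert 28 -> lo=[11, 13, 28, 31] (size 4, max 31) hi=[32, 42, 42] (size 3, min 32) -> median=31
Step 8: insert 40 -> lo=[11, 13, 28, 31] (size 4, max 31) hi=[32, 40, 42, 42] (size 4, min 32) -> median=31.5
Step 9: insert 4 -> lo=[4, 11, 13, 28, 31] (size 5, max 31) hi=[32, 40, 42, 42] (size 4, min 32) -> median=31
Step 10: insert 8 -> lo=[4, 8, 11, 13, 28] (size 5, max 28) hi=[31, 32, 40, 42, 42] (size 5, min 31) -> median=29.5

Answer: 42 42 42 36.5 31 31.5 31 31.5 31 29.5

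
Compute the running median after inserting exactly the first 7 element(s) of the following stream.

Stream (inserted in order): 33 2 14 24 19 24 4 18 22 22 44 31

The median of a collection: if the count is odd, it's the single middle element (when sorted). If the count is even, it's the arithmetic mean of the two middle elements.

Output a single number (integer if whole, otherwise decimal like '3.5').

Answer: 19

Derivation:
Step 1: insert 33 -> lo=[33] (size 1, max 33) hi=[] (size 0) -> median=33
Step 2: insert 2 -> lo=[2] (size 1, max 2) hi=[33] (size 1, min 33) -> median=17.5
Step 3: insert 14 -> lo=[2, 14] (size 2, max 14) hi=[33] (size 1, min 33) -> median=14
Step 4: insert 24 -> lo=[2, 14] (size 2, max 14) hi=[24, 33] (size 2, min 24) -> median=19
Step 5: insert 19 -> lo=[2, 14, 19] (size 3, max 19) hi=[24, 33] (size 2, min 24) -> median=19
Step 6: insert 24 -> lo=[2, 14, 19] (size 3, max 19) hi=[24, 24, 33] (size 3, min 24) -> median=21.5
Step 7: insert 4 -> lo=[2, 4, 14, 19] (size 4, max 19) hi=[24, 24, 33] (size 3, min 24) -> median=19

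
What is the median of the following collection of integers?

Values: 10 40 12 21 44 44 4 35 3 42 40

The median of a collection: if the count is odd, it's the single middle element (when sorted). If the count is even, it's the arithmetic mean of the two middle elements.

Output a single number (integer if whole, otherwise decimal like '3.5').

Answer: 35

Derivation:
Step 1: insert 10 -> lo=[10] (size 1, max 10) hi=[] (size 0) -> median=10
Step 2: insert 40 -> lo=[10] (size 1, max 10) hi=[40] (size 1, min 40) -> median=25
Step 3: insert 12 -> lo=[10, 12] (size 2, max 12) hi=[40] (size 1, min 40) -> median=12
Step 4: insert 21 -> lo=[10, 12] (size 2, max 12) hi=[21, 40] (size 2, min 21) -> median=16.5
Step 5: insert 44 -> lo=[10, 12, 21] (size 3, max 21) hi=[40, 44] (size 2, min 40) -> median=21
Step 6: insert 44 -> lo=[10, 12, 21] (size 3, max 21) hi=[40, 44, 44] (size 3, min 40) -> median=30.5
Step 7: insert 4 -> lo=[4, 10, 12, 21] (size 4, max 21) hi=[40, 44, 44] (size 3, min 40) -> median=21
Step 8: insert 35 -> lo=[4, 10, 12, 21] (size 4, max 21) hi=[35, 40, 44, 44] (size 4, min 35) -> median=28
Step 9: insert 3 -> lo=[3, 4, 10, 12, 21] (size 5, max 21) hi=[35, 40, 44, 44] (size 4, min 35) -> median=21
Step 10: insert 42 -> lo=[3, 4, 10, 12, 21] (size 5, max 21) hi=[35, 40, 42, 44, 44] (size 5, min 35) -> median=28
Step 11: insert 40 -> lo=[3, 4, 10, 12, 21, 35] (size 6, max 35) hi=[40, 40, 42, 44, 44] (size 5, min 40) -> median=35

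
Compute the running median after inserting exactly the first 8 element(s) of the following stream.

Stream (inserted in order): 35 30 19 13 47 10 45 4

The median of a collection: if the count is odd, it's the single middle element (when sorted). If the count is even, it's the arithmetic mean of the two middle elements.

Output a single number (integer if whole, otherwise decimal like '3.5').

Answer: 24.5

Derivation:
Step 1: insert 35 -> lo=[35] (size 1, max 35) hi=[] (size 0) -> median=35
Step 2: insert 30 -> lo=[30] (size 1, max 30) hi=[35] (size 1, min 35) -> median=32.5
Step 3: insert 19 -> lo=[19, 30] (size 2, max 30) hi=[35] (size 1, min 35) -> median=30
Step 4: insert 13 -> lo=[13, 19] (size 2, max 19) hi=[30, 35] (size 2, min 30) -> median=24.5
Step 5: insert 47 -> lo=[13, 19, 30] (size 3, max 30) hi=[35, 47] (size 2, min 35) -> median=30
Step 6: insert 10 -> lo=[10, 13, 19] (size 3, max 19) hi=[30, 35, 47] (size 3, min 30) -> median=24.5
Step 7: insert 45 -> lo=[10, 13, 19, 30] (size 4, max 30) hi=[35, 45, 47] (size 3, min 35) -> median=30
Step 8: insert 4 -> lo=[4, 10, 13, 19] (size 4, max 19) hi=[30, 35, 45, 47] (size 4, min 30) -> median=24.5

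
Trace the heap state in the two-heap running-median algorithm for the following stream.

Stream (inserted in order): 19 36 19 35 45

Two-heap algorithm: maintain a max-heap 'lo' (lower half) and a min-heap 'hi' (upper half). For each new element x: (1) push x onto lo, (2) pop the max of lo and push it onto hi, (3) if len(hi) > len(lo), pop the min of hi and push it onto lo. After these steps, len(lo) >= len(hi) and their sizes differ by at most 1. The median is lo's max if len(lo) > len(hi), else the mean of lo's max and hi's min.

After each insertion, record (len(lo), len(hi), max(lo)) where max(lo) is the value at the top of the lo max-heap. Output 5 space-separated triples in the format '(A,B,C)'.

Answer: (1,0,19) (1,1,19) (2,1,19) (2,2,19) (3,2,35)

Derivation:
Step 1: insert 19 -> lo=[19] hi=[] -> (len(lo)=1, len(hi)=0, max(lo)=19)
Step 2: insert 36 -> lo=[19] hi=[36] -> (len(lo)=1, len(hi)=1, max(lo)=19)
Step 3: insert 19 -> lo=[19, 19] hi=[36] -> (len(lo)=2, len(hi)=1, max(lo)=19)
Step 4: insert 35 -> lo=[19, 19] hi=[35, 36] -> (len(lo)=2, len(hi)=2, max(lo)=19)
Step 5: insert 45 -> lo=[19, 19, 35] hi=[36, 45] -> (len(lo)=3, len(hi)=2, max(lo)=35)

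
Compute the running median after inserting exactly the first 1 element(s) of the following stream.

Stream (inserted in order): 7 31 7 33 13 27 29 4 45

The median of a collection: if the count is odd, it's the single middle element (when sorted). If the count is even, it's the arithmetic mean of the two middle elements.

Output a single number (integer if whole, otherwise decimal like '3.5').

Step 1: insert 7 -> lo=[7] (size 1, max 7) hi=[] (size 0) -> median=7

Answer: 7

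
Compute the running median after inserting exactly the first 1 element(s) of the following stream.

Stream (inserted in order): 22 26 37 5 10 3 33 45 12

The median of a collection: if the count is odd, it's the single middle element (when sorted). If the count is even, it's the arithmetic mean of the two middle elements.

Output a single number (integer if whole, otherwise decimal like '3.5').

Answer: 22

Derivation:
Step 1: insert 22 -> lo=[22] (size 1, max 22) hi=[] (size 0) -> median=22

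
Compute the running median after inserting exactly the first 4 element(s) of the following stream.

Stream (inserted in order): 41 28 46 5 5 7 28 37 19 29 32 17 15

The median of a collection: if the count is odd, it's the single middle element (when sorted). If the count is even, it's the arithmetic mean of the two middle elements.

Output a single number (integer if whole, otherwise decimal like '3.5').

Answer: 34.5

Derivation:
Step 1: insert 41 -> lo=[41] (size 1, max 41) hi=[] (size 0) -> median=41
Step 2: insert 28 -> lo=[28] (size 1, max 28) hi=[41] (size 1, min 41) -> median=34.5
Step 3: insert 46 -> lo=[28, 41] (size 2, max 41) hi=[46] (size 1, min 46) -> median=41
Step 4: insert 5 -> lo=[5, 28] (size 2, max 28) hi=[41, 46] (size 2, min 41) -> median=34.5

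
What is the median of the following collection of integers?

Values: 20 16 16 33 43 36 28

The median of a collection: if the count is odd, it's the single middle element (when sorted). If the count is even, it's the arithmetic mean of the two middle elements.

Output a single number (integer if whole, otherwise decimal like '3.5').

Answer: 28

Derivation:
Step 1: insert 20 -> lo=[20] (size 1, max 20) hi=[] (size 0) -> median=20
Step 2: insert 16 -> lo=[16] (size 1, max 16) hi=[20] (size 1, min 20) -> median=18
Step 3: insert 16 -> lo=[16, 16] (size 2, max 16) hi=[20] (size 1, min 20) -> median=16
Step 4: insert 33 -> lo=[16, 16] (size 2, max 16) hi=[20, 33] (size 2, min 20) -> median=18
Step 5: insert 43 -> lo=[16, 16, 20] (size 3, max 20) hi=[33, 43] (size 2, min 33) -> median=20
Step 6: insert 36 -> lo=[16, 16, 20] (size 3, max 20) hi=[33, 36, 43] (size 3, min 33) -> median=26.5
Step 7: insert 28 -> lo=[16, 16, 20, 28] (size 4, max 28) hi=[33, 36, 43] (size 3, min 33) -> median=28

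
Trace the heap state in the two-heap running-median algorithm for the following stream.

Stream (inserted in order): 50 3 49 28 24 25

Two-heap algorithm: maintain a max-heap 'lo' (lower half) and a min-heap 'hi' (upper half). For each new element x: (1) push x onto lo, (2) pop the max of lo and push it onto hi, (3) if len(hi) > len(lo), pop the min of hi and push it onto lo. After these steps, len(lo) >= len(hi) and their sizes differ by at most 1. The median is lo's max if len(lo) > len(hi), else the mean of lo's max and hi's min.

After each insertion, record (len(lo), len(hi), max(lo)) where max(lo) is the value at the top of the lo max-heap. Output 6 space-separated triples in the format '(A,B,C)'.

Answer: (1,0,50) (1,1,3) (2,1,49) (2,2,28) (3,2,28) (3,3,25)

Derivation:
Step 1: insert 50 -> lo=[50] hi=[] -> (len(lo)=1, len(hi)=0, max(lo)=50)
Step 2: insert 3 -> lo=[3] hi=[50] -> (len(lo)=1, len(hi)=1, max(lo)=3)
Step 3: insert 49 -> lo=[3, 49] hi=[50] -> (len(lo)=2, len(hi)=1, max(lo)=49)
Step 4: insert 28 -> lo=[3, 28] hi=[49, 50] -> (len(lo)=2, len(hi)=2, max(lo)=28)
Step 5: insert 24 -> lo=[3, 24, 28] hi=[49, 50] -> (len(lo)=3, len(hi)=2, max(lo)=28)
Step 6: insert 25 -> lo=[3, 24, 25] hi=[28, 49, 50] -> (len(lo)=3, len(hi)=3, max(lo)=25)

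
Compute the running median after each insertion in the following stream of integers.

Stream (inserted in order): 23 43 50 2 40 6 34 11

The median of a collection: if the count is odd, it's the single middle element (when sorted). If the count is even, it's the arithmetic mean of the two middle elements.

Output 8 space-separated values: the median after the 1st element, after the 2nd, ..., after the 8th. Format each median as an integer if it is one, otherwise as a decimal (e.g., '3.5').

Answer: 23 33 43 33 40 31.5 34 28.5

Derivation:
Step 1: insert 23 -> lo=[23] (size 1, max 23) hi=[] (size 0) -> median=23
Step 2: insert 43 -> lo=[23] (size 1, max 23) hi=[43] (size 1, min 43) -> median=33
Step 3: insert 50 -> lo=[23, 43] (size 2, max 43) hi=[50] (size 1, min 50) -> median=43
Step 4: insert 2 -> lo=[2, 23] (size 2, max 23) hi=[43, 50] (size 2, min 43) -> median=33
Step 5: insert 40 -> lo=[2, 23, 40] (size 3, max 40) hi=[43, 50] (size 2, min 43) -> median=40
Step 6: insert 6 -> lo=[2, 6, 23] (size 3, max 23) hi=[40, 43, 50] (size 3, min 40) -> median=31.5
Step 7: insert 34 -> lo=[2, 6, 23, 34] (size 4, max 34) hi=[40, 43, 50] (size 3, min 40) -> median=34
Step 8: insert 11 -> lo=[2, 6, 11, 23] (size 4, max 23) hi=[34, 40, 43, 50] (size 4, min 34) -> median=28.5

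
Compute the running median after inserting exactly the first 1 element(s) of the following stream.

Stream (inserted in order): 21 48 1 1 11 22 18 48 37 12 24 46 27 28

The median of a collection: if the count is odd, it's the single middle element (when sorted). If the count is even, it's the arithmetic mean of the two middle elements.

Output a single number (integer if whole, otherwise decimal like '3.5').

Step 1: insert 21 -> lo=[21] (size 1, max 21) hi=[] (size 0) -> median=21

Answer: 21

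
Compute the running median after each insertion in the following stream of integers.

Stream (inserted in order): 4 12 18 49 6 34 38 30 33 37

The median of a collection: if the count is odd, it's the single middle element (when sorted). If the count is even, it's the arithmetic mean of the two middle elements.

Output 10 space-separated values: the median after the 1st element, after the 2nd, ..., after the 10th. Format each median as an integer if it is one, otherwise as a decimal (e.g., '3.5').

Answer: 4 8 12 15 12 15 18 24 30 31.5

Derivation:
Step 1: insert 4 -> lo=[4] (size 1, max 4) hi=[] (size 0) -> median=4
Step 2: insert 12 -> lo=[4] (size 1, max 4) hi=[12] (size 1, min 12) -> median=8
Step 3: insert 18 -> lo=[4, 12] (size 2, max 12) hi=[18] (size 1, min 18) -> median=12
Step 4: insert 49 -> lo=[4, 12] (size 2, max 12) hi=[18, 49] (size 2, min 18) -> median=15
Step 5: insert 6 -> lo=[4, 6, 12] (size 3, max 12) hi=[18, 49] (size 2, min 18) -> median=12
Step 6: insert 34 -> lo=[4, 6, 12] (size 3, max 12) hi=[18, 34, 49] (size 3, min 18) -> median=15
Step 7: insert 38 -> lo=[4, 6, 12, 18] (size 4, max 18) hi=[34, 38, 49] (size 3, min 34) -> median=18
Step 8: insert 30 -> lo=[4, 6, 12, 18] (size 4, max 18) hi=[30, 34, 38, 49] (size 4, min 30) -> median=24
Step 9: insert 33 -> lo=[4, 6, 12, 18, 30] (size 5, max 30) hi=[33, 34, 38, 49] (size 4, min 33) -> median=30
Step 10: insert 37 -> lo=[4, 6, 12, 18, 30] (size 5, max 30) hi=[33, 34, 37, 38, 49] (size 5, min 33) -> median=31.5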